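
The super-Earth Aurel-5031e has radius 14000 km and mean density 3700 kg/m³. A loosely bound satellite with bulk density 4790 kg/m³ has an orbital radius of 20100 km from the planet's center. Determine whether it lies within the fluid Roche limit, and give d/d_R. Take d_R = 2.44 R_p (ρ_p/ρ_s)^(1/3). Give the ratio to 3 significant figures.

d_R = 2.44 × (14000 km) × (3700/4790)^(1/3) = 31340 km
d/d_R = (20100) / (31340) = 0.641
Since d/d_R < 1, the body is inside the Roche limit.

inside; d/d_R ≈ 0.641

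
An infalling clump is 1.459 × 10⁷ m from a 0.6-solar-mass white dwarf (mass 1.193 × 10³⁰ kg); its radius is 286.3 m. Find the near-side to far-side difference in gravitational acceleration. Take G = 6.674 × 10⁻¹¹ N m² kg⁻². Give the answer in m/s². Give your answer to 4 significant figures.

2.936 × 10¹ m/s²

Δa = 4GMr/d³
   = 4 × (6.674 × 10⁻¹¹) × (1.193 × 10³⁰) × (286.3) / (1.459 × 10⁷)³
   = 2.936 × 10¹ m/s²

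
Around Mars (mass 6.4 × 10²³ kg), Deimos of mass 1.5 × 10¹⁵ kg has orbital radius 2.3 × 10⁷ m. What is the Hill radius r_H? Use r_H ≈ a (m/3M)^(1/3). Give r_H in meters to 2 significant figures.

2.1 × 10⁴ m

r_H ≈ a (m/3M)^(1/3)
    = (2.3 × 10⁷) × (1.5 × 10¹⁵ / (3 × 6.4 × 10²³))^(1/3)
    = 2.1 × 10⁴ m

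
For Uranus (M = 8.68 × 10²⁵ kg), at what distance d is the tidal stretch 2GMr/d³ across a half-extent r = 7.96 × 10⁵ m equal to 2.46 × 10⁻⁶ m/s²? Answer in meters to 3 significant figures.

1.55 × 10⁹ m

2GMr/d³ = a_tidal  ⇒  d = (2GMr / a_tidal)^(1/3)
d = (2 × 6.674×10⁻¹¹ × (8.68 × 10²⁵) × (7.96 × 10⁵) / (2.46 × 10⁻⁶))^(1/3)
  = 1.55 × 10⁹ m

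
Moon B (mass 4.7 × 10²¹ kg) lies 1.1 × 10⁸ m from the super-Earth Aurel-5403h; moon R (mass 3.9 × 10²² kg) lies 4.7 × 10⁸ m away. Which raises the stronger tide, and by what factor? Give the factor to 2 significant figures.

Tidal acceleration ∝ M/d³, so compare M/d³ for each.
Moon B: (4.7 × 10²¹) / (1.1 × 10⁸)³ = 3.531 × 10⁻³
Moon R: (3.9 × 10²²) / (4.7 × 10⁸)³ = 3.756 × 10⁻⁴
Ratio (larger/smaller) = 9.4

Moon B, by a factor of ≈ 9.4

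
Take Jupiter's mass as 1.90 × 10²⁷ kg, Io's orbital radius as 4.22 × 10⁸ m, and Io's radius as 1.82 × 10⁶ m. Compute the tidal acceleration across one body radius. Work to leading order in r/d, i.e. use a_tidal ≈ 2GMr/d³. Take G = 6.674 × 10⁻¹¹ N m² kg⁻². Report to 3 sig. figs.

6.14 × 10⁻³ m/s²

a_tidal = 2GMr/d³
        = 2 × (6.674 × 10⁻¹¹) × (1.90 × 10²⁷) × (1.82 × 10⁶) / (4.22 × 10⁸)³
        = 6.14 × 10⁻³ m/s²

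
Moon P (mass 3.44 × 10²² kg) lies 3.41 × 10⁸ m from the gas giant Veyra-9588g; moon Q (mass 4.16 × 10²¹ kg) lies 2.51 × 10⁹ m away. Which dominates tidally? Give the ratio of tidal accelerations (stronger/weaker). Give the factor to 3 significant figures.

Moon P, by a factor of ≈ 3300

Compare M/d³ for the two perturbers:
Moon P: (3.44 × 10²²) / (3.41 × 10⁸)³ = 8.676 × 10⁻⁴
Moon Q: (4.16 × 10²¹) / (2.51 × 10⁹)³ = 2.631 × 10⁻⁷
Ratio (larger/smaller) = 3300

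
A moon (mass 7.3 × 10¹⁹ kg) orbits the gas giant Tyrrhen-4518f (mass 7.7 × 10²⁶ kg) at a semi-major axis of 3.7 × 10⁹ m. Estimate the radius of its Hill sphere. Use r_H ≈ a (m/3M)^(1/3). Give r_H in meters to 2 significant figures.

1.2 × 10⁷ m

r_H ≈ a (m/3M)^(1/3)
    = (3.7 × 10⁹) × (7.3 × 10¹⁹ / (3 × 7.7 × 10²⁶))^(1/3)
    = 1.2 × 10⁷ m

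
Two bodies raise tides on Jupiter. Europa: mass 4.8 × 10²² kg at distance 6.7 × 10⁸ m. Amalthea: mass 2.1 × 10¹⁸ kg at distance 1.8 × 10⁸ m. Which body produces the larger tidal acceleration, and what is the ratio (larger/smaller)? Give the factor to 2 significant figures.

Tidal stretch scales as M/d³; compute that for each body.
Europa: (4.8 × 10²²) / (6.7 × 10⁸)³ = 1.596 × 10⁻⁴
Amalthea: (2.1 × 10¹⁸) / (1.8 × 10⁸)³ = 3.601 × 10⁻⁷
Ratio (larger/smaller) = 440

Europa, by a factor of ≈ 440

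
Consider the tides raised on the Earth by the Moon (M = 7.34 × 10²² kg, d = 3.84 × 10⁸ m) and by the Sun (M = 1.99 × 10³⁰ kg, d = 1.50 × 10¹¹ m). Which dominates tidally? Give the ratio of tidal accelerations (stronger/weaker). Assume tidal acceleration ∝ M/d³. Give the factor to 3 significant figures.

Tidal acceleration ∝ M/d³, so compare M/d³ for each.
The Moon: (7.34 × 10²²) / (3.84 × 10⁸)³ = 1.296 × 10⁻³
The Sun: (1.99 × 10³⁰) / (1.50 × 10¹¹)³ = 5.896 × 10⁻⁴
Ratio (larger/smaller) = 2.20

The Moon, by a factor of ≈ 2.20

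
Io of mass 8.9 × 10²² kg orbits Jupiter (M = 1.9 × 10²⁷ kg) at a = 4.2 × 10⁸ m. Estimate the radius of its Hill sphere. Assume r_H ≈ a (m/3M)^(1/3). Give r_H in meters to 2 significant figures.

r_H ≈ a (m/3M)^(1/3)
    = (4.2 × 10⁸) × (8.9 × 10²² / (3 × 1.9 × 10²⁷))^(1/3)
    = 1.0 × 10⁷ m

1.0 × 10⁷ m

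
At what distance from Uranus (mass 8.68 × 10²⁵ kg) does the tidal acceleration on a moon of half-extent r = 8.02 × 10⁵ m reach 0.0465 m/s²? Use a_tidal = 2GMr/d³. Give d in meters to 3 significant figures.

5.85 × 10⁷ m

2GMr/d³ = a_tidal  ⇒  d = (2GMr / a_tidal)^(1/3)
d = (2 × 6.674×10⁻¹¹ × (8.68 × 10²⁵) × (8.02 × 10⁵) / (0.0465))^(1/3)
  = 5.85 × 10⁷ m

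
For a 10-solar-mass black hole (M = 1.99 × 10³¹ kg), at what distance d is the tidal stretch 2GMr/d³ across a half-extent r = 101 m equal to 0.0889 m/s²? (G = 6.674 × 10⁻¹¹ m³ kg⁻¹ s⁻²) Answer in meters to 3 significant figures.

1.45 × 10⁸ m

2GMr/d³ = a_tidal  ⇒  d = (2GMr / a_tidal)^(1/3)
d = (2 × 6.674×10⁻¹¹ × (1.99 × 10³¹) × (101) / (0.0889))^(1/3)
  = 1.45 × 10⁸ m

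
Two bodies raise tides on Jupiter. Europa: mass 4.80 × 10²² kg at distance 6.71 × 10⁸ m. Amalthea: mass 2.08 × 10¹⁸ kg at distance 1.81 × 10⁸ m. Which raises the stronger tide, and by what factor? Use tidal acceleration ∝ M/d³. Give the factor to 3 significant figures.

Europa, by a factor of ≈ 453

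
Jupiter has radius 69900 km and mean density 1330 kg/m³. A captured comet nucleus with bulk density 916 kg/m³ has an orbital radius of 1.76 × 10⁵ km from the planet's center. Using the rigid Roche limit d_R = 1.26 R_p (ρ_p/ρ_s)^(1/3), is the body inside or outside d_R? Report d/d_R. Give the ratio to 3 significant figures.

outside; d/d_R ≈ 1.76

d_R = 1.26 × (69900 km) × (1330/916)^(1/3) = 99730 km
d/d_R = (1.76 × 10⁵) / (99730) = 1.76
Since d/d_R > 1, the body is outside the Roche limit.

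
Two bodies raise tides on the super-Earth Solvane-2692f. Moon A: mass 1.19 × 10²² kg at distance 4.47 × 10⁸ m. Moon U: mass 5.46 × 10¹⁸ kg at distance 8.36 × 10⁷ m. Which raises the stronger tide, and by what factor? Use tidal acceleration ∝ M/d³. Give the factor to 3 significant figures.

The tide-raising term goes as M/d³ (the gradient of a 1/d² field).
Moon A: (1.19 × 10²²) / (4.47 × 10⁸)³ = 1.332 × 10⁻⁴
Moon U: (5.46 × 10¹⁸) / (8.36 × 10⁷)³ = 9.345 × 10⁻⁶
Ratio (larger/smaller) = 14.3

Moon A, by a factor of ≈ 14.3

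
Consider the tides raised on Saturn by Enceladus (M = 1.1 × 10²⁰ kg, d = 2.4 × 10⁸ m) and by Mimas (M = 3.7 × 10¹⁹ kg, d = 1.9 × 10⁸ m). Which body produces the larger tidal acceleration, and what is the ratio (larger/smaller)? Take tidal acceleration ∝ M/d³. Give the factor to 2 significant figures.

Enceladus, by a factor of ≈ 1.5

Compare M/d³ for the two perturbers:
Enceladus: (1.1 × 10²⁰) / (2.4 × 10⁸)³ = 7.957 × 10⁻⁶
Mimas: (3.7 × 10¹⁹) / (1.9 × 10⁸)³ = 5.394 × 10⁻⁶
Ratio (larger/smaller) = 1.5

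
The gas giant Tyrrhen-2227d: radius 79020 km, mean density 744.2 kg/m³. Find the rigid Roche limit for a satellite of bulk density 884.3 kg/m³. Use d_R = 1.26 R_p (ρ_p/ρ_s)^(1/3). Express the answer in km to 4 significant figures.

94000 km

d_R = 1.26 × 79020 km × (744.2/884.3)^(1/3)
    = 94000 km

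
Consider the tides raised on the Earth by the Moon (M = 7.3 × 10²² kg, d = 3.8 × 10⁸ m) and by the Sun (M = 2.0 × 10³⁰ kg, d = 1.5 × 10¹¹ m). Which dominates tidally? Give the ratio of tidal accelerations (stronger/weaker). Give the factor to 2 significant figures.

The Moon, by a factor of ≈ 2.2

Tidal stretch scales as M/d³; compute that for each body.
The Moon: (7.3 × 10²²) / (3.8 × 10⁸)³ = 1.330 × 10⁻³
The Sun: (2.0 × 10³⁰) / (1.5 × 10¹¹)³ = 5.926 × 10⁻⁴
Ratio (larger/smaller) = 2.2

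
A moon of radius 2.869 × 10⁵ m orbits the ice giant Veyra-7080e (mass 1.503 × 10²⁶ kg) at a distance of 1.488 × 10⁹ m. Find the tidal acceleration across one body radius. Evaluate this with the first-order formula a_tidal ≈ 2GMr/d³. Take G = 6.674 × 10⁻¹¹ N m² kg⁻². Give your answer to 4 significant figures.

1.747 × 10⁻⁶ m/s²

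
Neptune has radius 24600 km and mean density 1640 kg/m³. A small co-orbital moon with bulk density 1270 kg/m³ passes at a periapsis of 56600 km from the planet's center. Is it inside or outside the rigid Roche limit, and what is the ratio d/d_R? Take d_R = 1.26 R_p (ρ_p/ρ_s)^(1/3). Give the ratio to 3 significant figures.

d_R = 1.26 × (24600 km) × (1640/1270)^(1/3) = 33750 km
d/d_R = (56600) / (33750) = 1.68
Since d/d_R > 1, the body is outside the Roche limit.

outside; d/d_R ≈ 1.68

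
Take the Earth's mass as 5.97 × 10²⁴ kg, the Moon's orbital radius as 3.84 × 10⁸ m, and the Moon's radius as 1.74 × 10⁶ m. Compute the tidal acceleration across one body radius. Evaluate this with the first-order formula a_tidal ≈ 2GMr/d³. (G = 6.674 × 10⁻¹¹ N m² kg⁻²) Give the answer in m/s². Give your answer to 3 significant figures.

2.45 × 10⁻⁵ m/s²

Differencing GM/(d−r)² and GM/d² to first order in r/d gives 2GMr/d³.
Δg = 2GMr/d³
   = 2 × (6.674 × 10⁻¹¹) × (5.97 × 10²⁴) × (1.74 × 10⁶) / (3.84 × 10⁸)³
   = 2.45 × 10⁻⁵ m/s²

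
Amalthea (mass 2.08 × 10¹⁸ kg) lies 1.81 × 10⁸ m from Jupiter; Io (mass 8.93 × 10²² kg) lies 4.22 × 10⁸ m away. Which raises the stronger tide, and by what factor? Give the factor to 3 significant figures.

Tidal acceleration ∝ M/d³, so compare M/d³ for each.
Amalthea: (2.08 × 10¹⁸) / (1.81 × 10⁸)³ = 3.508 × 10⁻⁷
Io: (8.93 × 10²²) / (4.22 × 10⁸)³ = 1.188 × 10⁻³
Ratio (larger/smaller) = 3390

Io, by a factor of ≈ 3390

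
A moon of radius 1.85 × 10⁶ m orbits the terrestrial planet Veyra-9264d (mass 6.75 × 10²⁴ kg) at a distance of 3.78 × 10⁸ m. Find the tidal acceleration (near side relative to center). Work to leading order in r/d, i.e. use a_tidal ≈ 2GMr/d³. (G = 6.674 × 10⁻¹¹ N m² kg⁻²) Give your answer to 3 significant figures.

3.09 × 10⁻⁵ m/s²

Δg = 2GMr/d³
   = 2 × (6.674 × 10⁻¹¹) × (6.75 × 10²⁴) × (1.85 × 10⁶) / (3.78 × 10⁸)³
   = 3.09 × 10⁻⁵ m/s²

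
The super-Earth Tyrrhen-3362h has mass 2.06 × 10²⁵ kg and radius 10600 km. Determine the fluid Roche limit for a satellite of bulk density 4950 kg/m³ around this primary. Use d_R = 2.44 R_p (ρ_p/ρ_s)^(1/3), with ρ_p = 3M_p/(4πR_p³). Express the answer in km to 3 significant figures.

ρ_p = 3M_p/(4πR_p³) = 3 × (2.06 × 10²⁵) / (4π × (1.06 × 10⁷ m)³) = 4130 kg/m³
d_R = 2.44 × 10600 km × (4130/4950)^(1/3)
    = 24300 km

24300 km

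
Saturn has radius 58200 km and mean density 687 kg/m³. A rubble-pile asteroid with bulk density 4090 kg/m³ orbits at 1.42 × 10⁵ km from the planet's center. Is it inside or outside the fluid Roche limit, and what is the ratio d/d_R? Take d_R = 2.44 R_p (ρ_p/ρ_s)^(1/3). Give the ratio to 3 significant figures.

outside; d/d_R ≈ 1.81

d_R = 2.44 × (58200 km) × (687/4090)^(1/3) = 78350 km
d/d_R = (1.42 × 10⁵) / (78350) = 1.81
Since d/d_R > 1, the body is outside the Roche limit.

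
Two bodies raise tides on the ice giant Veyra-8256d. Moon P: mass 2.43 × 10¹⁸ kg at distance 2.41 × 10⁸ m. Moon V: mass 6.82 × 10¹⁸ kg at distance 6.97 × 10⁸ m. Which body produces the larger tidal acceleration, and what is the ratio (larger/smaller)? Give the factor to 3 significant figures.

Moon P, by a factor of ≈ 8.62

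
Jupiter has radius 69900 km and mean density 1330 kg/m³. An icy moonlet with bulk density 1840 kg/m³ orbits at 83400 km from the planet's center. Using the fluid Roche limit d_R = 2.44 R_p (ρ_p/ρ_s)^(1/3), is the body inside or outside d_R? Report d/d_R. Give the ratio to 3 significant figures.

inside; d/d_R ≈ 0.545

d_R = 2.44 × (69900 km) × (1330/1840)^(1/3) = 1.531 × 10⁵ km
d/d_R = (83400) / (1.531 × 10⁵) = 0.545
Since d/d_R < 1, the body is inside the Roche limit.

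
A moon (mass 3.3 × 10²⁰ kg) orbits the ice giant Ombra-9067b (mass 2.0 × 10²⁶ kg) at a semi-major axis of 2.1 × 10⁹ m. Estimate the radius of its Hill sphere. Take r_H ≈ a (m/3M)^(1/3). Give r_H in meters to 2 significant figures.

1.7 × 10⁷ m

r_H ≈ a (m/3M)^(1/3)
    = (2.1 × 10⁹) × (3.3 × 10²⁰ / (3 × 2.0 × 10²⁶))^(1/3)
    = 1.7 × 10⁷ m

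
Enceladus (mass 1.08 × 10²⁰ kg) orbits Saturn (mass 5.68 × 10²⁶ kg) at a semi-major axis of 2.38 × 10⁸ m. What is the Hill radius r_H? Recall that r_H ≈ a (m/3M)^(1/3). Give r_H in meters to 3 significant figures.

9.49 × 10⁵ m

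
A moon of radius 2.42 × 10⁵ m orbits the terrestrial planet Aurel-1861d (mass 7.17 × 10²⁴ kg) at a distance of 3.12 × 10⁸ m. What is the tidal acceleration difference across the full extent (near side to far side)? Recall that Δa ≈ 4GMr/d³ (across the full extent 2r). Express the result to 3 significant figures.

Δg = 4GMr/d³
   = 4 × (6.674 × 10⁻¹¹) × (7.17 × 10²⁴) × (2.42 × 10⁵) / (3.12 × 10⁸)³
   = 1.53 × 10⁻⁵ m/s²

1.53 × 10⁻⁵ m/s²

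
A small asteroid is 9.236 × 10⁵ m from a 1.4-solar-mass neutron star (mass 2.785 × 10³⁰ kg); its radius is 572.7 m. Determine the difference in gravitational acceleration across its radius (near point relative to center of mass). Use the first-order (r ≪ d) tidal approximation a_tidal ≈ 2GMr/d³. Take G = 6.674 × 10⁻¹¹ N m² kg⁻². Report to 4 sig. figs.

Δg = 2GMr/d³
   = 2 × (6.674 × 10⁻¹¹) × (2.785 × 10³⁰) × (572.7) / (9.236 × 10⁵)³
   = 2.702 × 10⁵ m/s²

2.702 × 10⁵ m/s²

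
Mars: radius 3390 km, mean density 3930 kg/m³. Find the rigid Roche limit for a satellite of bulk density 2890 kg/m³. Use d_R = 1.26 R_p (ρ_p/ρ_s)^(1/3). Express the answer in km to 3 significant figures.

4730 km

d_R = 1.26 × 3390 km × (3930/2890)^(1/3)
    = 4730 km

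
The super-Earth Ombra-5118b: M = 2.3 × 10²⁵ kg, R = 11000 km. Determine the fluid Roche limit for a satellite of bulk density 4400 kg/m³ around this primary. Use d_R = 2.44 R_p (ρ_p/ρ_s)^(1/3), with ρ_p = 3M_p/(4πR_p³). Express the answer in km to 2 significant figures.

26000 km

ρ_p = 3M_p/(4πR_p³) = 3 × (2.3 × 10²⁵) / (4π × (1.1 × 10⁷ m)³) = 4100 kg/m³
d_R = 2.44 × 11000 km × (4100/4400)^(1/3)
    = 26000 km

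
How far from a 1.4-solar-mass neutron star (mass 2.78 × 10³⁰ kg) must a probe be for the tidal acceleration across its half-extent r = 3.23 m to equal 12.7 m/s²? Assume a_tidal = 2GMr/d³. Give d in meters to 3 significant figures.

4.55 × 10⁶ m

2GMr/d³ = a_tidal  ⇒  d = (2GMr / a_tidal)^(1/3)
d = (2 × 6.674×10⁻¹¹ × (2.78 × 10³⁰) × (3.23) / (12.7))^(1/3)
  = 4.55 × 10⁶ m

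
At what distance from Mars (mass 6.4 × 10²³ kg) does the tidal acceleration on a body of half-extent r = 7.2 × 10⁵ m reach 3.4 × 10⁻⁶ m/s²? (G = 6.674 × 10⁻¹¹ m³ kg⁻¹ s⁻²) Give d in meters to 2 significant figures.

2.6 × 10⁸ m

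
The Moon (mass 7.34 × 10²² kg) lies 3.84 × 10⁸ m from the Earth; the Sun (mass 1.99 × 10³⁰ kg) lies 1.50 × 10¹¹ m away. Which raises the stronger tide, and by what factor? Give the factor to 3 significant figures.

Tidal stretch scales as M/d³; compute that for each body.
The Moon: (7.34 × 10²²) / (3.84 × 10⁸)³ = 1.296 × 10⁻³
The Sun: (1.99 × 10³⁰) / (1.50 × 10¹¹)³ = 5.896 × 10⁻⁴
Ratio (larger/smaller) = 2.20

The Moon, by a factor of ≈ 2.20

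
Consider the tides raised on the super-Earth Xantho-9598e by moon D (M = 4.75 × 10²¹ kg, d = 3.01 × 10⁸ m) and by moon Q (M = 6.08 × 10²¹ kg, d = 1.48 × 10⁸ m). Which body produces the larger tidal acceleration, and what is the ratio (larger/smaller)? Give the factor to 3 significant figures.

Tidal acceleration ∝ M/d³, so compare M/d³ for each.
Moon D: (4.75 × 10²¹) / (3.01 × 10⁸)³ = 1.742 × 10⁻⁴
Moon Q: (6.08 × 10²¹) / (1.48 × 10⁸)³ = 1.876 × 10⁻³
Ratio (larger/smaller) = 10.8

Moon Q, by a factor of ≈ 10.8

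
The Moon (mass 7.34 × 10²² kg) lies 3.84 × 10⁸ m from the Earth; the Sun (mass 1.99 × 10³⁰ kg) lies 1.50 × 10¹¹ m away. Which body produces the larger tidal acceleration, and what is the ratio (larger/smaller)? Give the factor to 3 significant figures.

The tide-raising term goes as M/d³ (the gradient of a 1/d² field).
The Moon: (7.34 × 10²²) / (3.84 × 10⁸)³ = 1.296 × 10⁻³
The Sun: (1.99 × 10³⁰) / (1.50 × 10¹¹)³ = 5.896 × 10⁻⁴
Ratio (larger/smaller) = 2.20

The Moon, by a factor of ≈ 2.20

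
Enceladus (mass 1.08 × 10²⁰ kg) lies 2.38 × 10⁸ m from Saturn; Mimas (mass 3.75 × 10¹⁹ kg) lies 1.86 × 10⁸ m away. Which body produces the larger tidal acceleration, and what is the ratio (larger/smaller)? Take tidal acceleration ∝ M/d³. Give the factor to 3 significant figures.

Enceladus, by a factor of ≈ 1.37

The tide-raising term goes as M/d³ (the gradient of a 1/d² field).
Enceladus: (1.08 × 10²⁰) / (2.38 × 10⁸)³ = 8.011 × 10⁻⁶
Mimas: (3.75 × 10¹⁹) / (1.86 × 10⁸)³ = 5.828 × 10⁻⁶
Ratio (larger/smaller) = 1.37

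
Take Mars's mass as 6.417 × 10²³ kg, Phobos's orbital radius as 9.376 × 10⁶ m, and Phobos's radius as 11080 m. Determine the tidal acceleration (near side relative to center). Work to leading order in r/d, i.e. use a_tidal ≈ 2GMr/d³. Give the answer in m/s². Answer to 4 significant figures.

1.151 × 10⁻³ m/s²

Δa = 2GMr/d³
   = 2 × (6.674 × 10⁻¹¹) × (6.417 × 10²³) × (11080) / (9.376 × 10⁶)³
   = 1.151 × 10⁻³ m/s²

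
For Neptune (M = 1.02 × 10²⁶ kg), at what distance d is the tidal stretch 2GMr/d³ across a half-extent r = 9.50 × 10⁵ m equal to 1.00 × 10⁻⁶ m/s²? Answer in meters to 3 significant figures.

2GMr/d³ = a_tidal  ⇒  d = (2GMr / a_tidal)^(1/3)
d = (2 × 6.674×10⁻¹¹ × (1.02 × 10²⁶) × (9.50 × 10⁵) / (1.00 × 10⁻⁶))^(1/3)
  = 2.35 × 10⁹ m

2.35 × 10⁹ m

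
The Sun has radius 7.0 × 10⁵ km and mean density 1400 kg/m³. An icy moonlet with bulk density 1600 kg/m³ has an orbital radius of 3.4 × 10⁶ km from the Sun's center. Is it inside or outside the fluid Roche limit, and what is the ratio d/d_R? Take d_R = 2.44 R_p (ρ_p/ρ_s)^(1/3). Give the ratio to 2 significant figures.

outside; d/d_R ≈ 2.1

d_R = 2.44 × (7.0 × 10⁵ km) × (1400/1600)^(1/3) = 1.634 × 10⁶ km
d/d_R = (3.4 × 10⁶) / (1.634 × 10⁶) = 2.1
Since d/d_R > 1, the body is outside the Roche limit.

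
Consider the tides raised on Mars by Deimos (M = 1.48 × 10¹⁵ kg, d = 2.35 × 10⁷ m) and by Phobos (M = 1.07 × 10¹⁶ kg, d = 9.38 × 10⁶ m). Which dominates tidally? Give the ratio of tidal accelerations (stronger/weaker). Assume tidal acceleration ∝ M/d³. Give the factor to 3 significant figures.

Phobos, by a factor of ≈ 114

Tidal stretch scales as M/d³; compute that for each body.
Deimos: (1.48 × 10¹⁵) / (2.35 × 10⁷)³ = 1.140 × 10⁻⁷
Phobos: (1.07 × 10¹⁶) / (9.38 × 10⁶)³ = 1.297 × 10⁻⁵
Ratio (larger/smaller) = 114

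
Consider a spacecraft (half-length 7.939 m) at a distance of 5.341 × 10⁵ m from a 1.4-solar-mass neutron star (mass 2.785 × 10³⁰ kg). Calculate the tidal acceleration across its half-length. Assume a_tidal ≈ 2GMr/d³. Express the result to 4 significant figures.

a_tidal = 2GMr/d³
        = 2 × (6.674 × 10⁻¹¹) × (2.785 × 10³⁰) × (7.939) / (5.341 × 10⁵)³
        = 1.937 × 10⁴ m/s²

1.937 × 10⁴ m/s²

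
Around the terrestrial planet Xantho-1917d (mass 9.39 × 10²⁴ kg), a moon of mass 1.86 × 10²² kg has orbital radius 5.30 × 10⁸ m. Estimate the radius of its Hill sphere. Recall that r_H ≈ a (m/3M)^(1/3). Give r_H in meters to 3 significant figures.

r_H ≈ a (m/3M)^(1/3)
    = (5.30 × 10⁸) × (1.86 × 10²² / (3 × 9.39 × 10²⁴))^(1/3)
    = 4.62 × 10⁷ m

4.62 × 10⁷ m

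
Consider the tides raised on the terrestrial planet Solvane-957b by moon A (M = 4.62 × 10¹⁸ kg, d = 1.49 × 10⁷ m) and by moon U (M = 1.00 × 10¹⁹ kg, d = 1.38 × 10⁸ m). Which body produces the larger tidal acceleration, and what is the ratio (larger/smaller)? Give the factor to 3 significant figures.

Moon A, by a factor of ≈ 367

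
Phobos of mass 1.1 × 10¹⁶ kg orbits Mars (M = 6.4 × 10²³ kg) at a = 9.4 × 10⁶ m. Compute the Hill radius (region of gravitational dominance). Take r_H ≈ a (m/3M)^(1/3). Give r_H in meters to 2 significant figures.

1.7 × 10⁴ m

r_H ≈ a (m/3M)^(1/3)
    = (9.4 × 10⁶) × (1.1 × 10¹⁶ / (3 × 6.4 × 10²³))^(1/3)
    = 1.7 × 10⁴ m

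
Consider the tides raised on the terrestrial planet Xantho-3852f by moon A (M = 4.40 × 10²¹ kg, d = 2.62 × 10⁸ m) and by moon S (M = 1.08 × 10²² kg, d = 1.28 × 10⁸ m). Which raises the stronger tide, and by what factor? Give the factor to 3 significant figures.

Tidal stretch scales as M/d³; compute that for each body.
Moon A: (4.40 × 10²¹) / (2.62 × 10⁸)³ = 2.447 × 10⁻⁴
Moon S: (1.08 × 10²²) / (1.28 × 10⁸)³ = 5.150 × 10⁻³
Ratio (larger/smaller) = 21.0

Moon S, by a factor of ≈ 21.0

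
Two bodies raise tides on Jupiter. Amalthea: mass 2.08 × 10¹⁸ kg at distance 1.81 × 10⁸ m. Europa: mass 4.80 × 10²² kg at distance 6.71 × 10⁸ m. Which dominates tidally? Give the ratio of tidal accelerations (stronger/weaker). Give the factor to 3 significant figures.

Europa, by a factor of ≈ 453

Tidal stretch scales as M/d³; compute that for each body.
Amalthea: (2.08 × 10¹⁸) / (1.81 × 10⁸)³ = 3.508 × 10⁻⁷
Europa: (4.80 × 10²²) / (6.71 × 10⁸)³ = 1.589 × 10⁻⁴
Ratio (larger/smaller) = 453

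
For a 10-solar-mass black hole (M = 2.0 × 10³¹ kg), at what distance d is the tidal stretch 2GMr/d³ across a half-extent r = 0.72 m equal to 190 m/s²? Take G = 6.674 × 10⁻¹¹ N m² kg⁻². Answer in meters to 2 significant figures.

2.2 × 10⁶ m

2GMr/d³ = a_tidal  ⇒  d = (2GMr / a_tidal)^(1/3)
d = (2 × 6.674×10⁻¹¹ × (2.0 × 10³¹) × (0.72) / (190))^(1/3)
  = 2.2 × 10⁶ m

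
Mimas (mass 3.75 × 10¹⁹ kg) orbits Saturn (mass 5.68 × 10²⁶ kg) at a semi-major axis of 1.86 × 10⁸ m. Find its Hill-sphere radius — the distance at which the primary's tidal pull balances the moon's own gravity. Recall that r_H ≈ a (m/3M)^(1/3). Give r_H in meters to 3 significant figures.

5.21 × 10⁵ m

r_H ≈ a (m/3M)^(1/3)
    = (1.86 × 10⁸) × (3.75 × 10¹⁹ / (3 × 5.68 × 10²⁶))^(1/3)
    = 5.21 × 10⁵ m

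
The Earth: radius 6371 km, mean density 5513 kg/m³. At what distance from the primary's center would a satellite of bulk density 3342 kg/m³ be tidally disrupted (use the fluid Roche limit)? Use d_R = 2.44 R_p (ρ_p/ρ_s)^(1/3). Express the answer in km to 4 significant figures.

d_R = 2.44 × 6371 km × (5513/3342)^(1/3)
    = 18370 km

18370 km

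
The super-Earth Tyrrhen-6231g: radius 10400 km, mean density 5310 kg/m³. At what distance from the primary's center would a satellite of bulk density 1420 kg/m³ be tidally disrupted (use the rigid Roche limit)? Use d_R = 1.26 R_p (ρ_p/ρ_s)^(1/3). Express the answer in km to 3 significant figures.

d_R = 1.26 × 10400 km × (5310/1420)^(1/3)
    = 20300 km

20300 km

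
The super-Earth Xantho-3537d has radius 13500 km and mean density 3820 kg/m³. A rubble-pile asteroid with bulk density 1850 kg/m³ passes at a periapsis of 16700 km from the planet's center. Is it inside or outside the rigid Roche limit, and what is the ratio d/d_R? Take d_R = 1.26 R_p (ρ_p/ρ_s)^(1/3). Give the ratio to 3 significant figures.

d_R = 1.26 × (13500 km) × (3820/1850)^(1/3) = 21660 km
d/d_R = (16700) / (21660) = 0.771
Since d/d_R < 1, the body is inside the Roche limit.

inside; d/d_R ≈ 0.771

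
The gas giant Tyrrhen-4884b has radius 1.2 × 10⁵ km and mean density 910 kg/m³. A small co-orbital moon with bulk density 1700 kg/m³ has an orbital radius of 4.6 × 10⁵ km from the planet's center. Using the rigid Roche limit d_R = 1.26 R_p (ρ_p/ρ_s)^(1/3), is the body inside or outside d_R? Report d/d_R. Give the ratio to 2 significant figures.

d_R = 1.26 × (1.2 × 10⁵ km) × (910/1700)^(1/3) = 1.228 × 10⁵ km
d/d_R = (4.6 × 10⁵) / (1.228 × 10⁵) = 3.7
Since d/d_R > 1, the body is outside the Roche limit.

outside; d/d_R ≈ 3.7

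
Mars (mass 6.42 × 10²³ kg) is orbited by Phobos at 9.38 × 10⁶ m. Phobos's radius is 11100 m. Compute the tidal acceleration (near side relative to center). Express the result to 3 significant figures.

Δg = 2GMr/d³
   = 2 × (6.674 × 10⁻¹¹) × (6.42 × 10²³) × (11100) / (9.38 × 10⁶)³
   = 1.15 × 10⁻³ m/s²

1.15 × 10⁻³ m/s²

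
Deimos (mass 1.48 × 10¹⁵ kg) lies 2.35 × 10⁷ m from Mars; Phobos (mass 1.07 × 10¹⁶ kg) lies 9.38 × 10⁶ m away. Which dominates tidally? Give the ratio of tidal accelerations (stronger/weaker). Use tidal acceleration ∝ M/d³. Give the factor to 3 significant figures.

Phobos, by a factor of ≈ 114

Tidal acceleration ∝ M/d³, so compare M/d³ for each.
Deimos: (1.48 × 10¹⁵) / (2.35 × 10⁷)³ = 1.140 × 10⁻⁷
Phobos: (1.07 × 10¹⁶) / (9.38 × 10⁶)³ = 1.297 × 10⁻⁵
Ratio (larger/smaller) = 114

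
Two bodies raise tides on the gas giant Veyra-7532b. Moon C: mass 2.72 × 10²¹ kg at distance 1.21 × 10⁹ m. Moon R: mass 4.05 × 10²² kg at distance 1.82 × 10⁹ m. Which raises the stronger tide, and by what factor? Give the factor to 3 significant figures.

Compare M/d³ for the two perturbers:
Moon C: (2.72 × 10²¹) / (1.21 × 10⁹)³ = 1.535 × 10⁻⁶
Moon R: (4.05 × 10²²) / (1.82 × 10⁹)³ = 6.718 × 10⁻⁶
Ratio (larger/smaller) = 4.38

Moon R, by a factor of ≈ 4.38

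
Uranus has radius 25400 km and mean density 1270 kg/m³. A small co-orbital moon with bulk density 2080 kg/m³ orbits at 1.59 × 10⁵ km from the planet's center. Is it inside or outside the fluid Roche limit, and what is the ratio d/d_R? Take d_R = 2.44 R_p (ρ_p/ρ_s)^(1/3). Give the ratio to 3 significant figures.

d_R = 2.44 × (25400 km) × (1270/2080)^(1/3) = 52580 km
d/d_R = (1.59 × 10⁵) / (52580) = 3.02
Since d/d_R > 1, the body is outside the Roche limit.

outside; d/d_R ≈ 3.02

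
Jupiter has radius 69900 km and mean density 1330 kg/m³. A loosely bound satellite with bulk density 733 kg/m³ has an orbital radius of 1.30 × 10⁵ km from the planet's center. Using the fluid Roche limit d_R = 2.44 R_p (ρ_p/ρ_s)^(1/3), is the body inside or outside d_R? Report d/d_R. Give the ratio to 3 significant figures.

d_R = 2.44 × (69900 km) × (1330/733)^(1/3) = 2.080 × 10⁵ km
d/d_R = (1.30 × 10⁵) / (2.080 × 10⁵) = 0.625
Since d/d_R < 1, the body is inside the Roche limit.

inside; d/d_R ≈ 0.625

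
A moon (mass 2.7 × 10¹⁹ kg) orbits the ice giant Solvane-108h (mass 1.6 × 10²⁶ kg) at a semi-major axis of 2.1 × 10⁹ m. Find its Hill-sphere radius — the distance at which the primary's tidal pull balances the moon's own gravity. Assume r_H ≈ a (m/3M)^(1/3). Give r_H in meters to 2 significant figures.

r_H ≈ a (m/3M)^(1/3)
    = (2.1 × 10⁹) × (2.7 × 10¹⁹ / (3 × 1.6 × 10²⁶))^(1/3)
    = 8.0 × 10⁶ m

8.0 × 10⁶ m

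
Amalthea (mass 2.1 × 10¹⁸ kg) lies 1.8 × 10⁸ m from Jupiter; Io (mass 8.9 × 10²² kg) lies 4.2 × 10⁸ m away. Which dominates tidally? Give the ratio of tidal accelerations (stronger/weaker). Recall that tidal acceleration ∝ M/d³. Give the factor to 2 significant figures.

Io, by a factor of ≈ 3300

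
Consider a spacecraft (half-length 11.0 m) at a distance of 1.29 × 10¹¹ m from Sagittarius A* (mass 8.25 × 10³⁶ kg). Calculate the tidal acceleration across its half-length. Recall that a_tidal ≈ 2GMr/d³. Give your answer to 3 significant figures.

Δg = 2GMr/d³
   = 2 × (6.674 × 10⁻¹¹) × (8.25 × 10³⁶) × (11.0) / (1.29 × 10¹¹)³
   = 5.64 × 10⁻⁶ m/s²

5.64 × 10⁻⁶ m/s²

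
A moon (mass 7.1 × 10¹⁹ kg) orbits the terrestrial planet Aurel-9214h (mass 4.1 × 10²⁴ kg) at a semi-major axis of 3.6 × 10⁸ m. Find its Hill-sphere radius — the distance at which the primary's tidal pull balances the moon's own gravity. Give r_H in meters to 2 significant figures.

r_H ≈ a (m/3M)^(1/3)
    = (3.6 × 10⁸) × (7.1 × 10¹⁹ / (3 × 4.1 × 10²⁴))^(1/3)
    = 6.5 × 10⁶ m

6.5 × 10⁶ m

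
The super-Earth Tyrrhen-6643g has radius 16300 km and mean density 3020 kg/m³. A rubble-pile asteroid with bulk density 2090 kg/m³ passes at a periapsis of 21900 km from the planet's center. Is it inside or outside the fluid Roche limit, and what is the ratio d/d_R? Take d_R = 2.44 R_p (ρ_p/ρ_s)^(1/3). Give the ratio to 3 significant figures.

d_R = 2.44 × (16300 km) × (3020/2090)^(1/3) = 44960 km
d/d_R = (21900) / (44960) = 0.487
Since d/d_R < 1, the body is inside the Roche limit.

inside; d/d_R ≈ 0.487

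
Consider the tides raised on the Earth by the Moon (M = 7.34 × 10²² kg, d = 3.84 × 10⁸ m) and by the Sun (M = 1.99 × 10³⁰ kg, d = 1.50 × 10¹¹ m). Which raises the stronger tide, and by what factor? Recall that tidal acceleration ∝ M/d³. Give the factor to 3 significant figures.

The Moon, by a factor of ≈ 2.20

Tidal stretch scales as M/d³; compute that for each body.
The Moon: (7.34 × 10²²) / (3.84 × 10⁸)³ = 1.296 × 10⁻³
The Sun: (1.99 × 10³⁰) / (1.50 × 10¹¹)³ = 5.896 × 10⁻⁴
Ratio (larger/smaller) = 2.20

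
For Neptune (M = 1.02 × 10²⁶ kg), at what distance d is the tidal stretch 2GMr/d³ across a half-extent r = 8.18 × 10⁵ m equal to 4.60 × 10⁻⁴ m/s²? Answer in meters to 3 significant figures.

2.89 × 10⁸ m

2GMr/d³ = a_tidal  ⇒  d = (2GMr / a_tidal)^(1/3)
d = (2 × 6.674×10⁻¹¹ × (1.02 × 10²⁶) × (8.18 × 10⁵) / (4.60 × 10⁻⁴))^(1/3)
  = 2.89 × 10⁸ m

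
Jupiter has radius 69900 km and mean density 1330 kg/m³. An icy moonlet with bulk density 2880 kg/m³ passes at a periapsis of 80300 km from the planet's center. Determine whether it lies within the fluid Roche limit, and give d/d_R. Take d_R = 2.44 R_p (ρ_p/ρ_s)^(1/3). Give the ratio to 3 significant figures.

d_R = 2.44 × (69900 km) × (1330/2880)^(1/3) = 1.318 × 10⁵ km
d/d_R = (80300) / (1.318 × 10⁵) = 0.609
Since d/d_R < 1, the body is inside the Roche limit.

inside; d/d_R ≈ 0.609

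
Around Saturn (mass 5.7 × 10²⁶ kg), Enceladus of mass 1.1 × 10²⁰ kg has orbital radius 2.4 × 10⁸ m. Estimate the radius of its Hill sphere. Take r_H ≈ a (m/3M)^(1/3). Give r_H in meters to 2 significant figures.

r_H ≈ a (m/3M)^(1/3)
    = (2.4 × 10⁸) × (1.1 × 10²⁰ / (3 × 5.7 × 10²⁶))^(1/3)
    = 9.6 × 10⁵ m

9.6 × 10⁵ m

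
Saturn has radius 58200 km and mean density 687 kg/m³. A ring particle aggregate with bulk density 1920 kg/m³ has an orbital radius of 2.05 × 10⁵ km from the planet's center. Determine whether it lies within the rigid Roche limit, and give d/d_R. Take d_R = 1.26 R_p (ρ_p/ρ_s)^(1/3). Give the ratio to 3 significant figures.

d_R = 1.26 × (58200 km) × (687/1920)^(1/3) = 52060 km
d/d_R = (2.05 × 10⁵) / (52060) = 3.94
Since d/d_R > 1, the body is outside the Roche limit.

outside; d/d_R ≈ 3.94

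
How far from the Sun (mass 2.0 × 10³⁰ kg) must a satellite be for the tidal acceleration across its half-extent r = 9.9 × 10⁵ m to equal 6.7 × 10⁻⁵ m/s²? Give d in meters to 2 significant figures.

1.6 × 10¹⁰ m

2GMr/d³ = a_tidal  ⇒  d = (2GMr / a_tidal)^(1/3)
d = (2 × 6.674×10⁻¹¹ × (2.0 × 10³⁰) × (9.9 × 10⁵) / (6.7 × 10⁻⁵))^(1/3)
  = 1.6 × 10¹⁰ m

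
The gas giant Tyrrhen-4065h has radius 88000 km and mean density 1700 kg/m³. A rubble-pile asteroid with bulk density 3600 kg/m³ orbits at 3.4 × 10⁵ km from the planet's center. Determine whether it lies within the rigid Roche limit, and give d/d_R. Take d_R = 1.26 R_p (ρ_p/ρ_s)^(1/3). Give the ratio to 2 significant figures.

outside; d/d_R ≈ 3.9

d_R = 1.26 × (88000 km) × (1700/3600)^(1/3) = 86340 km
d/d_R = (3.4 × 10⁵) / (86340) = 3.9
Since d/d_R > 1, the body is outside the Roche limit.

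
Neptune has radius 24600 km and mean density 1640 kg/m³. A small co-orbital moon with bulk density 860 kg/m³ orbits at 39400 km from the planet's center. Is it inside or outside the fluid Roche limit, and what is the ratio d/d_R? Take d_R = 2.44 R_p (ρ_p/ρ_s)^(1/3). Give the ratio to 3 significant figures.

inside; d/d_R ≈ 0.529

d_R = 2.44 × (24600 km) × (1640/860)^(1/3) = 74430 km
d/d_R = (39400) / (74430) = 0.529
Since d/d_R < 1, the body is inside the Roche limit.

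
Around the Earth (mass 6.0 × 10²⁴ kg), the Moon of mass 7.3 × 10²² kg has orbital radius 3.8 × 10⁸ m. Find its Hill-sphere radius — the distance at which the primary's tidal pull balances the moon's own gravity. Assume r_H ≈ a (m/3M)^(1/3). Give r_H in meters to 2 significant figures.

6.1 × 10⁷ m

r_H ≈ a (m/3M)^(1/3)
    = (3.8 × 10⁸) × (7.3 × 10²² / (3 × 6.0 × 10²⁴))^(1/3)
    = 6.1 × 10⁷ m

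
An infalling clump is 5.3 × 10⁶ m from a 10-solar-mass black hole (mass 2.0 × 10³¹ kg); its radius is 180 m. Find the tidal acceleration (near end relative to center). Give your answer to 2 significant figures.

a_tidal = 2GMr/d³
        = 2 × (6.674 × 10⁻¹¹) × (2.0 × 10³¹) × (180) / (5.3 × 10⁶)³
        = 3.2 × 10³ m/s²

3.2 × 10³ m/s²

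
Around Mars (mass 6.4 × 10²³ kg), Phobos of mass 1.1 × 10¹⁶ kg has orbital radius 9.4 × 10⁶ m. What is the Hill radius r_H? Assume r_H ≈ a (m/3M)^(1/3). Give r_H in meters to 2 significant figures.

1.7 × 10⁴ m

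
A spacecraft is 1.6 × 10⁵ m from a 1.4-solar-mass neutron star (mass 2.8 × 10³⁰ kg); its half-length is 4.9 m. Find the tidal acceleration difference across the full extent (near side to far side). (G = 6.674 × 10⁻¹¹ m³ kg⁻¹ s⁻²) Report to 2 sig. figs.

Δg = 4GMr/d³
   = 4 × (6.674 × 10⁻¹¹) × (2.8 × 10³⁰) × (4.9) / (1.6 × 10⁵)³
   = 8.9 × 10⁵ m/s²

8.9 × 10⁵ m/s²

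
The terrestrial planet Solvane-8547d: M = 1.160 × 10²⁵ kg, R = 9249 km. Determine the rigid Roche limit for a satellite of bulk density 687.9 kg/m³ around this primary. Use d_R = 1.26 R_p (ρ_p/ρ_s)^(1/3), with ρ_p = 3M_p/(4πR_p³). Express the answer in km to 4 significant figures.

ρ_p = 3M_p/(4πR_p³) = 3 × (1.160 × 10²⁵) / (4π × (9.249 × 10⁶ m)³) = 3500 kg/m³
d_R = 1.26 × 9249 km × (3500/687.9)^(1/3)
    = 20040 km

20040 km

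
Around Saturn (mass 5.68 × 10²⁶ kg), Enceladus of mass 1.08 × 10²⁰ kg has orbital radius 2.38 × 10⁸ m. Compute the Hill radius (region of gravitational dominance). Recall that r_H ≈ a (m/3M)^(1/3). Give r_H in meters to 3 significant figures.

r_H ≈ a (m/3M)^(1/3)
    = (2.38 × 10⁸) × (1.08 × 10²⁰ / (3 × 5.68 × 10²⁶))^(1/3)
    = 9.49 × 10⁵ m

9.49 × 10⁵ m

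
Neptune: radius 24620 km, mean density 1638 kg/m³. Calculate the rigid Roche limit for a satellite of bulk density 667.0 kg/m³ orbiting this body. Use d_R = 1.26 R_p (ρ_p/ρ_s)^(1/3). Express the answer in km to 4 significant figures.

d_R = 1.26 × 24620 km × (1638/667.0)^(1/3)
    = 41850 km

41850 km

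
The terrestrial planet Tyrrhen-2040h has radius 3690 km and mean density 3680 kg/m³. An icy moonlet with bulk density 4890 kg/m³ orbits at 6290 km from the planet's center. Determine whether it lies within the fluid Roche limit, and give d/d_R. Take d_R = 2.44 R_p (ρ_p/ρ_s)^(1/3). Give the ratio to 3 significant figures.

inside; d/d_R ≈ 0.768

d_R = 2.44 × (3690 km) × (3680/4890)^(1/3) = 8190 km
d/d_R = (6290) / (8190) = 0.768
Since d/d_R < 1, the body is inside the Roche limit.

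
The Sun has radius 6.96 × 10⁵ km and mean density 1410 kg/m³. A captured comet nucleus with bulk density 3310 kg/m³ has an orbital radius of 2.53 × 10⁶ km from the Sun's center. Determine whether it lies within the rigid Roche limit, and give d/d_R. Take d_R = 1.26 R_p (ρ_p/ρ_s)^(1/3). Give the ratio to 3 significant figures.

outside; d/d_R ≈ 3.83

d_R = 1.26 × (6.96 × 10⁵ km) × (1410/3310)^(1/3) = 6.598 × 10⁵ km
d/d_R = (2.53 × 10⁶) / (6.598 × 10⁵) = 3.83
Since d/d_R > 1, the body is outside the Roche limit.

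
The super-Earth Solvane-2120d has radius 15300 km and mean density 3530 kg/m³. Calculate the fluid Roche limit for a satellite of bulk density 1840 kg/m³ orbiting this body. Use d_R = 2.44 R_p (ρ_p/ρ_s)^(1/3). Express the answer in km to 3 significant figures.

d_R = 2.44 × 15300 km × (3530/1840)^(1/3)
    = 46400 km

46400 km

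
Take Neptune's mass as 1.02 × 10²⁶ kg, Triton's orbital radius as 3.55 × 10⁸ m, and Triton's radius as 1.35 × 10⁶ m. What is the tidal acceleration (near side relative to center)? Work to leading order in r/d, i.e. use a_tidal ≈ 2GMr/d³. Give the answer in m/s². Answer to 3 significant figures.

4.11 × 10⁻⁴ m/s²

Δg = 2GMr/d³
   = 2 × (6.674 × 10⁻¹¹) × (1.02 × 10²⁶) × (1.35 × 10⁶) / (3.55 × 10⁸)³
   = 4.11 × 10⁻⁴ m/s²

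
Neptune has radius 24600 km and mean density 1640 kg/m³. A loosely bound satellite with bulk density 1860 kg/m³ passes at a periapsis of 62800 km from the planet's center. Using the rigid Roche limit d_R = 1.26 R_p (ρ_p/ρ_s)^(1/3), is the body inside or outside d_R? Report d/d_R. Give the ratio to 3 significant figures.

outside; d/d_R ≈ 2.11

d_R = 1.26 × (24600 km) × (1640/1860)^(1/3) = 29720 km
d/d_R = (62800) / (29720) = 2.11
Since d/d_R > 1, the body is outside the Roche limit.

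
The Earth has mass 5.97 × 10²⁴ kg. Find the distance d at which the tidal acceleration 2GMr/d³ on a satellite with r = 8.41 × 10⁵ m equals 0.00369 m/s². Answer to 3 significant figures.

5.66 × 10⁷ m

2GMr/d³ = a_tidal  ⇒  d = (2GMr / a_tidal)^(1/3)
d = (2 × 6.674×10⁻¹¹ × (5.97 × 10²⁴) × (8.41 × 10⁵) / (0.00369))^(1/3)
  = 5.66 × 10⁷ m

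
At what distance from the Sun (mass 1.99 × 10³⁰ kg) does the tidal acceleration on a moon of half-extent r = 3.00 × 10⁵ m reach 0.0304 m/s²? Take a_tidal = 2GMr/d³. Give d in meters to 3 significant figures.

2GMr/d³ = a_tidal  ⇒  d = (2GMr / a_tidal)^(1/3)
d = (2 × 6.674×10⁻¹¹ × (1.99 × 10³⁰) × (3.00 × 10⁵) / (0.0304))^(1/3)
  = 1.38 × 10⁹ m

1.38 × 10⁹ m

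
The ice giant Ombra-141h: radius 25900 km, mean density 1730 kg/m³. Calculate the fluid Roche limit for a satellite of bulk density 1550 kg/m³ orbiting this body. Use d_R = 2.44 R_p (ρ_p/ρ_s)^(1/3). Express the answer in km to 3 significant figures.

d_R = 2.44 × 25900 km × (1730/1550)^(1/3)
    = 65600 km

65600 km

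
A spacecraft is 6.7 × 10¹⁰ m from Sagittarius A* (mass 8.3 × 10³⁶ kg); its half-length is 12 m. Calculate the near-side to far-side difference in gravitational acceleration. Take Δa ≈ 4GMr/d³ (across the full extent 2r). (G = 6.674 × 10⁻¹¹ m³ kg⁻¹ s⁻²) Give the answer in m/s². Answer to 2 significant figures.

8.8 × 10⁻⁵ m/s²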